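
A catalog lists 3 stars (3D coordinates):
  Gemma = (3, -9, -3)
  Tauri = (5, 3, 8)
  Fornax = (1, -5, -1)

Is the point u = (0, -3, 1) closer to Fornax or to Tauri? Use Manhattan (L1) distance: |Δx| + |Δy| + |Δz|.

Fornax

d(u, Fornax) = |0−1| + |-3−(-5)| + |1−(-1)| = 1 + 2 + 2 = 5
d(u, Tauri) = |0−5| + |-3−3| + |1−8| = 5 + 6 + 7 = 18
5 < 18, so Fornax is closer.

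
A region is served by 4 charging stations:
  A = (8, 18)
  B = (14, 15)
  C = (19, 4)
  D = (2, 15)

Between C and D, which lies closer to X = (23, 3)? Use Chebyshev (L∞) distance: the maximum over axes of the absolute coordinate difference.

C

d(X,C) = max(4, 1) = 4
d(X,D) = max(21, 12) = 21
4 < 21, so C is closer.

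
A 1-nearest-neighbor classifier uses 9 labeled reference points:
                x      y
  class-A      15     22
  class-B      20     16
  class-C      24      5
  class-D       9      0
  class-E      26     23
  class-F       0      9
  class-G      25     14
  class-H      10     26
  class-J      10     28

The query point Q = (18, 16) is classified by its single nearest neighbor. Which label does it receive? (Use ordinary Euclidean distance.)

class-B

Compare squared distances (the ordering matches that of the actual distances):
d²(Q, class-A) = 9 + 36 = 45
d²(Q, class-B) = 4 + 0 = 4
d²(Q, class-C) = 36 + 121 = 157
d²(Q, class-D) = 81 + 256 = 337
d²(Q, class-E) = 64 + 49 = 113
d²(Q, class-F) = 324 + 49 = 373
d²(Q, class-G) = 49 + 4 = 53
d²(Q, class-H) = 64 + 100 = 164
d²(Q, class-J) = 64 + 144 = 208
class-B is nearest.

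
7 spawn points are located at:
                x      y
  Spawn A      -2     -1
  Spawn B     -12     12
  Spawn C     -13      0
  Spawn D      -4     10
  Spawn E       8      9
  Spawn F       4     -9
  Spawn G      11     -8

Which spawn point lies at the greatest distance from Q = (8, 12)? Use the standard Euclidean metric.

Compare squared distances (the ordering matches that of the actual distances):
d²(Q, Spawn A) = (8−(-2))² + (12−(-1))² = 100 + 169 = 269
d²(Q, Spawn B) = (8−(-12))² + (12−12)² = 400 + 0 = 400
d²(Q, Spawn C) = (8−(-13))² + (12−0)² = 441 + 144 = 585
d²(Q, Spawn D) = (8−(-4))² + (12−10)² = 144 + 4 = 148
d²(Q, Spawn E) = (8−8)² + (12−9)² = 0 + 9 = 9
d²(Q, Spawn F) = (8−4)² + (12−(-9))² = 16 + 441 = 457
d²(Q, Spawn G) = (8−11)² + (12−(-8))² = 9 + 400 = 409
The largest is to Spawn C.

Spawn C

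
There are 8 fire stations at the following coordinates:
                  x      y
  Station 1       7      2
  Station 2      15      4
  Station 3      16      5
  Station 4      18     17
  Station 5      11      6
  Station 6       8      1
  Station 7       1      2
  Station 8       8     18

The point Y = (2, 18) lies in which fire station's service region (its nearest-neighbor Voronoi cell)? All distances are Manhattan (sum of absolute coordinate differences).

Station 8

d(Y, Station 1) = |2−7| + |18−2| = 5 + 16 = 21
d(Y, Station 2) = |2−15| + |18−4| = 13 + 14 = 27
d(Y, Station 3) = |2−16| + |18−5| = 14 + 13 = 27
d(Y, Station 4) = |2−18| + |18−17| = 16 + 1 = 17
d(Y, Station 5) = |2−11| + |18−6| = 9 + 12 = 21
d(Y, Station 6) = |2−8| + |18−1| = 6 + 17 = 23
d(Y, Station 7) = |2−1| + |18−2| = 1 + 16 = 17
d(Y, Station 8) = |2−8| + |18−18| = 6 + 0 = 6
Minimum is at Station 8.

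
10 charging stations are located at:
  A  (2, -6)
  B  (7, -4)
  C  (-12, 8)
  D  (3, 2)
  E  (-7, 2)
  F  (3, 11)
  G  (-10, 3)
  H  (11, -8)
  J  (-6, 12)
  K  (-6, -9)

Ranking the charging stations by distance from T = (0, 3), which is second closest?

Compare squared distances (the ordering matches that of the actual distances):
|TA|² = (0−2)² + (3−(-6))² = 4 + 81 = 85
|TB|² = (0−7)² + (3−(-4))² = 49 + 49 = 98
|TC|² = (0−(-12))² + (3−8)² = 144 + 25 = 169
|TD|² = (0−3)² + (3−2)² = 9 + 1 = 10
|TE|² = (0−(-7))² + (3−2)² = 49 + 1 = 50
|TF|² = (0−3)² + (3−11)² = 9 + 64 = 73
|TG|² = (0−(-10))² + (3−3)² = 100 + 0 = 100
|TH|² = (0−11)² + (3−(-8))² = 121 + 121 = 242
|TJ|² = (0−(-6))² + (3−12)² = 36 + 81 = 117
|TK|² = (0−(-6))² + (3−(-9))² = 36 + 144 = 180
Sorted ascending: D, E, F, … — the second-nearest is E.

E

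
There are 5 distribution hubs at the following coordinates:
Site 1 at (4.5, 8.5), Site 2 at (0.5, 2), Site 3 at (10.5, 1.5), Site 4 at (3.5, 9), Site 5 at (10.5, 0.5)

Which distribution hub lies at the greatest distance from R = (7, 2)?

Site 4

Compare squared distances (the ordering matches that of the actual distances):
d²(R, Site 1) = (7−4.5)² + (2−8.5)² = 6.25 + 42.25 = 48.5
d²(R, Site 2) = (7−0.5)² + (2−2)² = 42.25 + 0 = 42.25
d²(R, Site 3) = (7−10.5)² + (2−1.5)² = 12.25 + 0.25 = 12.5
d²(R, Site 4) = (7−3.5)² + (2−9)² = 12.25 + 49 = 61.25
d²(R, Site 5) = (7−10.5)² + (2−0.5)² = 12.25 + 2.25 = 14.5
The largest is to Site 4.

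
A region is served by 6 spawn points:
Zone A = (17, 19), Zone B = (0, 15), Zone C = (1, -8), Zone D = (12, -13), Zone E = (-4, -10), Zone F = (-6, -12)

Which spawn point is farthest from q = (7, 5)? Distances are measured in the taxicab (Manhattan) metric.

d(q, Zone A) = |7−17| + |5−19| = 10 + 14 = 24
d(q, Zone B) = |7−0| + |5−15| = 7 + 10 = 17
d(q, Zone C) = |7−1| + |5−(-8)| = 6 + 13 = 19
d(q, Zone D) = |7−12| + |5−(-13)| = 5 + 18 = 23
d(q, Zone E) = |7−(-4)| + |5−(-10)| = 11 + 15 = 26
d(q, Zone F) = |7−(-6)| + |5−(-12)| = 13 + 17 = 30
The largest is to Zone F.

Zone F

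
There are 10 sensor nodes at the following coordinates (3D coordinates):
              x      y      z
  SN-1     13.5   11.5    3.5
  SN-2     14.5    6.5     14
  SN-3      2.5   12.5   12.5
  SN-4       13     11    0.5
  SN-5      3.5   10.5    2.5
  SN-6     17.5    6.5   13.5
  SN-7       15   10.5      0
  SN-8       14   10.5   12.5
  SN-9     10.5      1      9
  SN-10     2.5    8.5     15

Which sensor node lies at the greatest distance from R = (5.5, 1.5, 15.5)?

SN-7

Since √ is increasing, it suffices to compare squared distances:
d²(R, SN-1) = (5.5−13.5)² + (1.5−11.5)² + (15.5−3.5)² = 64 + 100 + 144 = 308
d²(R, SN-2) = (5.5−14.5)² + (1.5−6.5)² + (15.5−14)² = 81 + 25 + 2.25 = 108.25
d²(R, SN-3) = (5.5−2.5)² + (1.5−12.5)² + (15.5−12.5)² = 9 + 121 + 9 = 139
d²(R, SN-4) = (5.5−13)² + (1.5−11)² + (15.5−0.5)² = 56.25 + 90.25 + 225 = 371.5
d²(R, SN-5) = (5.5−3.5)² + (1.5−10.5)² + (15.5−2.5)² = 4 + 81 + 169 = 254
d²(R, SN-6) = (5.5−17.5)² + (1.5−6.5)² + (15.5−13.5)² = 144 + 25 + 4 = 173
d²(R, SN-7) = (5.5−15)² + (1.5−10.5)² + (15.5−0)² = 90.25 + 81 + 240.25 = 411.5
d²(R, SN-8) = (5.5−14)² + (1.5−10.5)² + (15.5−12.5)² = 72.25 + 81 + 9 = 162.25
d²(R, SN-9) = (5.5−10.5)² + (1.5−1)² + (15.5−9)² = 25 + 0.25 + 42.25 = 67.5
d²(R, SN-10) = (5.5−2.5)² + (1.5−8.5)² + (15.5−15)² = 9 + 49 + 0.25 = 58.25
The largest is to SN-7.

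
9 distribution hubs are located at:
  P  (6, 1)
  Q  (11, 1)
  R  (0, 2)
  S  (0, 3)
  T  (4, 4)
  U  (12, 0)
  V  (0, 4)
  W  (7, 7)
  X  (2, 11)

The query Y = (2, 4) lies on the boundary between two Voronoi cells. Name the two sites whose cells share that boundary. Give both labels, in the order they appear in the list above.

T and V

Squared distances from Y to each site:
|YP|² = 16 + 9 = 25
|YQ|² = 81 + 9 = 90
|YR|² = 4 + 4 = 8
|YS|² = 4 + 1 = 5
|YT|² = 4 + 0 = 4
|YU|² = 100 + 16 = 116
|YV|² = 4 + 0 = 4
|YW|² = 25 + 9 = 34
|YX|² = 0 + 49 = 49
Y is equidistant from T and V (both at squared distance 4), and every other site is strictly farther — so Y lies on the T–V Voronoi edge.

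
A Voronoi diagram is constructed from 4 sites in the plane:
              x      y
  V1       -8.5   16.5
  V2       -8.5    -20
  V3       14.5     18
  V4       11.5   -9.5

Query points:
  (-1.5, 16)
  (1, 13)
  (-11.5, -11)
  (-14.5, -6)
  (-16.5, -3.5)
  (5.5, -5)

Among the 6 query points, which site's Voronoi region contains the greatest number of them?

V2

(-1.5, 16) — d² to each: V1:49.25, V2:1345, V3:260, V4:819.25 → nearest is V1
(1, 13) — d² to each: V1:102.5, V2:1179.25, V3:207.25, V4:616.5 → nearest is V1
(-11.5, -11) — d² to each: V1:765.25, V2:90, V3:1517, V4:531.25 → nearest is V2
(-14.5, -6) — d² to each: V1:542.25, V2:232, V3:1417, V4:688.25 → nearest is V2
(-16.5, -3.5) — d² to each: V1:464, V2:336.25, V3:1423.25, V4:820 → nearest is V2
(5.5, -5) — d² to each: V1:658.25, V2:421, V3:610, V4:56.25 → nearest is V4
Tally — V1:2, V2:3, V4:1. V2 captures the most (3).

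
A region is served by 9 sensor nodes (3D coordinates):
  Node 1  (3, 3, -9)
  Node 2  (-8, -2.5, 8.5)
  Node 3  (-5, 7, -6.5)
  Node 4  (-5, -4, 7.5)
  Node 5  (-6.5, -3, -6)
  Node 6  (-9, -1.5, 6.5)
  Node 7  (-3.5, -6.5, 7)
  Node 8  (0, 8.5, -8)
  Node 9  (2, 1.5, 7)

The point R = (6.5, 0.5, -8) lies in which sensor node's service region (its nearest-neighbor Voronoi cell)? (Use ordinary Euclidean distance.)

Since √ is increasing, it suffices to compare squared distances:
d²(R, Node 1) = 12.25 + 6.25 + 1 = 19.5
d²(R, Node 2) = 210.25 + 9 + 272.25 = 491.5
d²(R, Node 3) = 132.25 + 42.25 + 2.25 = 176.75
d²(R, Node 4) = 132.25 + 20.25 + 240.25 = 392.75
d²(R, Node 5) = 169 + 12.25 + 4 = 185.25
d²(R, Node 6) = 240.25 + 4 + 210.25 = 454.5
d²(R, Node 7) = 100 + 49 + 225 = 374
d²(R, Node 8) = 42.25 + 64 + 0 = 106.25
d²(R, Node 9) = 20.25 + 1 + 225 = 246.25
Minimum is at Node 1.

Node 1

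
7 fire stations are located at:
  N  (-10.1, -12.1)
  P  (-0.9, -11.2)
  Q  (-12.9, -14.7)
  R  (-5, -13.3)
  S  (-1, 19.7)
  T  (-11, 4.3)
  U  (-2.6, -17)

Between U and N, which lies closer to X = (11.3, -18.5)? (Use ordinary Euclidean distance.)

U

Compare squared distances:
|XU|² = (11.3−(-2.6))² + (-18.5−(-17))² = 193.21 + 2.25 = 195.46
|XN|² = (11.3−(-10.1))² + (-18.5−(-12.1))² = 457.96 + 40.96 = 498.92
195.46 < 498.92, so U is closer.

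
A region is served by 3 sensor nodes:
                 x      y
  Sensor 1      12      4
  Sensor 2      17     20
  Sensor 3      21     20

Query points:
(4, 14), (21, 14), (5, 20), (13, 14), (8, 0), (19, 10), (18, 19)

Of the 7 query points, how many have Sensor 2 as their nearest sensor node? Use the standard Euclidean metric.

3

(4, 14) — d² to each: Sensor 1:164, Sensor 2:205, Sensor 3:325 → nearest is Sensor 1
(21, 14) — d² to each: Sensor 1:181, Sensor 2:52, Sensor 3:36 → nearest is Sensor 3
(5, 20) — d² to each: Sensor 1:305, Sensor 2:144, Sensor 3:256 → nearest is Sensor 2
(13, 14) — d² to each: Sensor 1:101, Sensor 2:52, Sensor 3:100 → nearest is Sensor 2
(8, 0) — d² to each: Sensor 1:32, Sensor 2:481, Sensor 3:569 → nearest is Sensor 1
(19, 10) — d² to each: Sensor 1:85, Sensor 2:104, Sensor 3:104 → nearest is Sensor 1
(18, 19) — d² to each: Sensor 1:261, Sensor 2:2, Sensor 3:10 → nearest is Sensor 2
3 of the 7 points have Sensor 2 as nearest.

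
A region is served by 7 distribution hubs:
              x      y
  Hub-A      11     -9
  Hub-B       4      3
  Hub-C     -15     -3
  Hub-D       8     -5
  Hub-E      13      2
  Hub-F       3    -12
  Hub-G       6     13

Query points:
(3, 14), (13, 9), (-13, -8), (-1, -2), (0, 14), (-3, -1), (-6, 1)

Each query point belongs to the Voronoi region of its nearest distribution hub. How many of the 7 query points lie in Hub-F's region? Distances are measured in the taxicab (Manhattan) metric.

0

(3, 14) — d to each: Hub-A:31, Hub-B:12, Hub-C:35, Hub-D:24, Hub-E:22, Hub-F:26, Hub-G:4 → nearest is Hub-G
(13, 9) — d to each: Hub-A:20, Hub-B:15, Hub-C:40, Hub-D:19, Hub-E:7, Hub-F:31, Hub-G:11 → nearest is Hub-E
(-13, -8) — d to each: Hub-A:25, Hub-B:28, Hub-C:7, Hub-D:24, Hub-E:36, Hub-F:20, Hub-G:40 → nearest is Hub-C
(-1, -2) — d to each: Hub-A:19, Hub-B:10, Hub-C:15, Hub-D:12, Hub-E:18, Hub-F:14, Hub-G:22 → nearest is Hub-B
(0, 14) — d to each: Hub-A:34, Hub-B:15, Hub-C:32, Hub-D:27, Hub-E:25, Hub-F:29, Hub-G:7 → nearest is Hub-G
(-3, -1) — d to each: Hub-A:22, Hub-B:11, Hub-C:14, Hub-D:15, Hub-E:19, Hub-F:17, Hub-G:23 → nearest is Hub-B
(-6, 1) — d to each: Hub-A:27, Hub-B:12, Hub-C:13, Hub-D:20, Hub-E:20, Hub-F:22, Hub-G:24 → nearest is Hub-B
0 of the 7 points have Hub-F as nearest.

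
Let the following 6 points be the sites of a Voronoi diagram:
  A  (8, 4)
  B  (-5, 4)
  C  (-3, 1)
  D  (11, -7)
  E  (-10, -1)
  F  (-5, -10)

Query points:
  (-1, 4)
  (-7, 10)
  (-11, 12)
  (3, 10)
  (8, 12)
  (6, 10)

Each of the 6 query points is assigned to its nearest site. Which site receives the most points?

A

(-1, 4) — d² to each: A:81, B:16, C:13, D:265, E:106, F:212 → nearest is C
(-7, 10) — d² to each: A:261, B:40, C:97, D:613, E:130, F:404 → nearest is B
(-11, 12) — d² to each: A:425, B:100, C:185, D:845, E:170, F:520 → nearest is B
(3, 10) — d² to each: A:61, B:100, C:117, D:353, E:290, F:464 → nearest is A
(8, 12) — d² to each: A:64, B:233, C:242, D:370, E:493, F:653 → nearest is A
(6, 10) — d² to each: A:40, B:157, C:162, D:314, E:377, F:521 → nearest is A
Tally — A:3, B:2, C:1. A captures the most (3).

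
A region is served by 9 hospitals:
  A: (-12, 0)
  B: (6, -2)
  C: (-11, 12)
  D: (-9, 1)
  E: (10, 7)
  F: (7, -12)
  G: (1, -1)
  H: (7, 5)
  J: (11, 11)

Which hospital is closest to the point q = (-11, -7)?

A

Squared Euclidean distances:
|qA|² = 1 + 49 = 50
|qB|² = 289 + 25 = 314
|qC|² = 0 + 361 = 361
|qD|² = 4 + 64 = 68
|qE|² = 441 + 196 = 637
|qF|² = 324 + 25 = 349
|qG|² = 144 + 36 = 180
|qH|² = 324 + 144 = 468
|qJ|² = 484 + 324 = 808
The smallest is to A, so q lies in the Voronoi region of A.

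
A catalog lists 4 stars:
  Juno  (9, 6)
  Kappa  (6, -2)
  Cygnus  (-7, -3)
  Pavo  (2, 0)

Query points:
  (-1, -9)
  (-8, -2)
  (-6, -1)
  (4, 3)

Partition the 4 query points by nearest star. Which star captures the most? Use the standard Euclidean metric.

Cygnus

(-1, -9) — d² to each: Juno:325, Kappa:98, Cygnus:72, Pavo:90 → nearest is Cygnus
(-8, -2) — d² to each: Juno:353, Kappa:196, Cygnus:2, Pavo:104 → nearest is Cygnus
(-6, -1) — d² to each: Juno:274, Kappa:145, Cygnus:5, Pavo:65 → nearest is Cygnus
(4, 3) — d² to each: Juno:34, Kappa:29, Cygnus:157, Pavo:13 → nearest is Pavo
Tally — Cygnus:3, Pavo:1. Cygnus captures the most (3).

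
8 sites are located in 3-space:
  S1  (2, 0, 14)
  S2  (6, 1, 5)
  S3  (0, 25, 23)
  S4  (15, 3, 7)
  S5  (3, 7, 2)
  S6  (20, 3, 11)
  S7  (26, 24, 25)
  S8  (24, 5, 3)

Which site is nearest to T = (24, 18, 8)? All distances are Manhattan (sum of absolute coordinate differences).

d(T,S1) = 22 + 18 + 6 = 46
d(T,S2) = 18 + 17 + 3 = 38
d(T,S3) = 24 + 7 + 15 = 46
d(T,S4) = 9 + 15 + 1 = 25
d(T,S5) = 21 + 11 + 6 = 38
d(T,S6) = 4 + 15 + 3 = 22
d(T,S7) = 2 + 6 + 17 = 25
d(T,S8) = 0 + 13 + 5 = 18
Minimum is at S8.

S8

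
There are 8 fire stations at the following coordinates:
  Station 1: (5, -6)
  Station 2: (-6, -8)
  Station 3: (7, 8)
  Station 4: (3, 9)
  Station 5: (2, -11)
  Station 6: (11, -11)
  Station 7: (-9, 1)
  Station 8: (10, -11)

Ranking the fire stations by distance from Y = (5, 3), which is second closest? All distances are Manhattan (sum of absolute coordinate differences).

Station 4

d(Y, Station 1) = 0 + 9 = 9
d(Y, Station 2) = 11 + 11 = 22
d(Y, Station 3) = 2 + 5 = 7
d(Y, Station 4) = 2 + 6 = 8
d(Y, Station 5) = 3 + 14 = 17
d(Y, Station 6) = 6 + 14 = 20
d(Y, Station 7) = 14 + 2 = 16
d(Y, Station 8) = 5 + 14 = 19
Sorted ascending: Station 3, Station 4, Station 1, … — the second-nearest is Station 4.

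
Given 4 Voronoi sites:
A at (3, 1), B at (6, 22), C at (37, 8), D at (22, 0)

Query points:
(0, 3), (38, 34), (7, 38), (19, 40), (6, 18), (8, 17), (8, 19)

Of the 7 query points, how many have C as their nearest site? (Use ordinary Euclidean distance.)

(0, 3) — d² to each: A:13, B:397, C:1394, D:493 → nearest is A
(38, 34) — d² to each: A:2314, B:1168, C:677, D:1412 → nearest is C
(7, 38) — d² to each: A:1385, B:257, C:1800, D:1669 → nearest is B
(19, 40) — d² to each: A:1777, B:493, C:1348, D:1609 → nearest is B
(6, 18) — d² to each: A:298, B:16, C:1061, D:580 → nearest is B
(8, 17) — d² to each: A:281, B:29, C:922, D:485 → nearest is B
(8, 19) — d² to each: A:349, B:13, C:962, D:557 → nearest is B
1 of the 7 points has C as nearest.

1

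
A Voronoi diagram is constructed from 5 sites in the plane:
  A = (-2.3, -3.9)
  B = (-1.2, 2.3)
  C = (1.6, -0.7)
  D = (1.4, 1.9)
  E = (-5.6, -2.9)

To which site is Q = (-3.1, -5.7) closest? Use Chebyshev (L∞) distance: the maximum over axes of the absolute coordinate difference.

A

d(Q,A) = max(0.8, 1.8) = 1.8
d(Q,B) = max(1.9, 8) = 8
d(Q,C) = max(4.7, 5) = 5
d(Q,D) = max(4.5, 7.6) = 7.6
d(Q,E) = max(2.5, 2.8) = 2.8
A is nearest.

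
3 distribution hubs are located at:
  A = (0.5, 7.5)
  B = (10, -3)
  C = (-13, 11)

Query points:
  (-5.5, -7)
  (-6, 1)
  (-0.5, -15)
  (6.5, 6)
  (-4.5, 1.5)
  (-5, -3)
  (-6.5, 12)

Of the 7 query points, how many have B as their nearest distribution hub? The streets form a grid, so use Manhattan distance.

3

(-5.5, -7) — d to each: A:20.5, B:19.5, C:25.5 → nearest is B
(-6, 1) — d to each: A:13, B:20, C:17 → nearest is A
(-0.5, -15) — d to each: A:23.5, B:22.5, C:38.5 → nearest is B
(6.5, 6) — d to each: A:7.5, B:12.5, C:24.5 → nearest is A
(-4.5, 1.5) — d to each: A:11, B:19, C:18 → nearest is A
(-5, -3) — d to each: A:16, B:15, C:22 → nearest is B
(-6.5, 12) — d to each: A:11.5, B:31.5, C:7.5 → nearest is C
3 of the 7 points have B as nearest.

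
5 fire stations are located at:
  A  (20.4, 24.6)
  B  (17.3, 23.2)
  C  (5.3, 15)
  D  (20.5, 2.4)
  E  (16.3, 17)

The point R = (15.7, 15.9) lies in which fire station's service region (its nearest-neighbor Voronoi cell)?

Since √ is increasing, it suffices to compare squared distances:
|RA|² = (15.7−20.4)² + (15.9−24.6)² = 22.09 + 75.69 = 97.78
|RB|² = (15.7−17.3)² + (15.9−23.2)² = 2.56 + 53.29 = 55.85
|RC|² = (15.7−5.3)² + (15.9−15)² = 108.16 + 0.81 = 108.97
|RD|² = (15.7−20.5)² + (15.9−2.4)² = 23.04 + 182.25 = 205.29
|RE|² = (15.7−16.3)² + (15.9−17)² = 0.36 + 1.21 = 1.57
The smallest is to E, so R lies in the Voronoi region of E.

E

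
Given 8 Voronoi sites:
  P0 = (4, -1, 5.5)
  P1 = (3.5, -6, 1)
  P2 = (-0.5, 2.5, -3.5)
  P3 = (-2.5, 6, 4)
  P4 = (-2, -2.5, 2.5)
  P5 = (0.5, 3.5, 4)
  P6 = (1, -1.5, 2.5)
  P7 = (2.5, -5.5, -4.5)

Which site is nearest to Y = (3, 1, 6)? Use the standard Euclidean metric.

Squared Euclidean distances:
|YP0|² = 1 + 4 + 0.25 = 5.25
|YP1|² = 0.25 + 49 + 25 = 74.25
|YP2|² = 12.25 + 2.25 + 90.25 = 104.75
|YP3|² = 30.25 + 25 + 4 = 59.25
|YP4|² = 25 + 12.25 + 12.25 = 49.5
|YP5|² = 6.25 + 6.25 + 4 = 16.5
|YP6|² = 4 + 6.25 + 12.25 = 22.5
|YP7|² = 0.25 + 42.25 + 110.25 = 152.75
P0 is nearest.

P0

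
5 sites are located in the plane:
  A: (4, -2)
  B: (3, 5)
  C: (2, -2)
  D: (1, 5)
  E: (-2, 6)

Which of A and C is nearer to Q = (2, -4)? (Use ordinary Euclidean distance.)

C

Compare squared distances:
|QA|² = (2−4)² + (-4−(-2))² = 4 + 4 = 8
|QC|² = (2−2)² + (-4−(-2))² = 0 + 4 = 4
8 > 4, so C is closer.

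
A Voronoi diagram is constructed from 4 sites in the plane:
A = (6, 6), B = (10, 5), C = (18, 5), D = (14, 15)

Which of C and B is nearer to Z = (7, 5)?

Compare squared distances:
|ZC|² = (7−18)² + (5−5)² = 121 + 0 = 121
|ZB|² = (7−10)² + (5−5)² = 9 + 0 = 9
121 > 9, so B is closer.

B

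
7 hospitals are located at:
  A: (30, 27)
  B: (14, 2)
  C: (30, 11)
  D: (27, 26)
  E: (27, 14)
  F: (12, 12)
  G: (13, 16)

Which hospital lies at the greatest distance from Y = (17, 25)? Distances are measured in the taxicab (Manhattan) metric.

C

d(Y,A) = |17−30| + |25−27| = 13 + 2 = 15
d(Y,B) = |17−14| + |25−2| = 3 + 23 = 26
d(Y,C) = |17−30| + |25−11| = 13 + 14 = 27
d(Y,D) = |17−27| + |25−26| = 10 + 1 = 11
d(Y,E) = |17−27| + |25−14| = 10 + 11 = 21
d(Y,F) = |17−12| + |25−12| = 5 + 13 = 18
d(Y,G) = |17−13| + |25−16| = 4 + 9 = 13
The largest is to C.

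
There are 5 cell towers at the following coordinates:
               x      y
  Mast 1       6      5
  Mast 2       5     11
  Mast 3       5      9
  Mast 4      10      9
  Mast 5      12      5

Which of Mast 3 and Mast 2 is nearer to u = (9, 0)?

Mast 3

Compare squared distances:
d²(u, Mast 3) = (9−5)² + (0−9)² = 16 + 81 = 97
d²(u, Mast 2) = (9−5)² + (0−11)² = 16 + 121 = 137
97 < 137, so Mast 3 is closer.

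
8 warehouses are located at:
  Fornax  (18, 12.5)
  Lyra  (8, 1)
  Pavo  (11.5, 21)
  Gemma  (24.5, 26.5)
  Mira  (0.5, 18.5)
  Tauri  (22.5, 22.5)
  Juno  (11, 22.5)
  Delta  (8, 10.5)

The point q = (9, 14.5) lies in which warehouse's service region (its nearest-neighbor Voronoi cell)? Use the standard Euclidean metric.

Squared Euclidean distances:
d²(q, Fornax) = 81 + 4 = 85
d²(q, Lyra) = 1 + 182.25 = 183.25
d²(q, Pavo) = 6.25 + 42.25 = 48.5
d²(q, Gemma) = 240.25 + 144 = 384.25
d²(q, Mira) = 72.25 + 16 = 88.25
d²(q, Tauri) = 182.25 + 64 = 246.25
d²(q, Juno) = 4 + 64 = 68
d²(q, Delta) = 1 + 16 = 17
Minimum is at Delta.

Delta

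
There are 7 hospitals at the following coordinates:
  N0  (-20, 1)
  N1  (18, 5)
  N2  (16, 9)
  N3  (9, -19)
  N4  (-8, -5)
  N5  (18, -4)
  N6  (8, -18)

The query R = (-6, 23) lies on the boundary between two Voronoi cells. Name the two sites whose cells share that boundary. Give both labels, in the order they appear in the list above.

Squared distances from R to each site:
|RN0|² = (-6−(-20))² + (23−1)² = 196 + 484 = 680
|RN1|² = (-6−18)² + (23−5)² = 576 + 324 = 900
|RN2|² = (-6−16)² + (23−9)² = 484 + 196 = 680
|RN3|² = (-6−9)² + (23−(-19))² = 225 + 1764 = 1989
|RN4|² = (-6−(-8))² + (23−(-5))² = 4 + 784 = 788
|RN5|² = (-6−18)² + (23−(-4))² = 576 + 729 = 1305
|RN6|² = (-6−8)² + (23−(-18))² = 196 + 1681 = 1877
R is equidistant from N0 and N2 (both at squared distance 680), and every other site is strictly farther — so R lies on the N0–N2 Voronoi edge.

N0 and N2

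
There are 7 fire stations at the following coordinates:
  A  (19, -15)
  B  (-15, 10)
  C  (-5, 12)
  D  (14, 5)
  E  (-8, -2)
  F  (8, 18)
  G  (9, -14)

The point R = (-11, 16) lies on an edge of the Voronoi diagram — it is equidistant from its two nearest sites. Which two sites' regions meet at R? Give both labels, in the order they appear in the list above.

B and C

Squared distances from R to each site:
|RA|² = (-11−19)² + (16−(-15))² = 900 + 961 = 1861
|RB|² = (-11−(-15))² + (16−10)² = 16 + 36 = 52
|RC|² = (-11−(-5))² + (16−12)² = 36 + 16 = 52
|RD|² = (-11−14)² + (16−5)² = 625 + 121 = 746
|RE|² = (-11−(-8))² + (16−(-2))² = 9 + 324 = 333
|RF|² = (-11−8)² + (16−18)² = 361 + 4 = 365
|RG|² = (-11−9)² + (16−(-14))² = 400 + 900 = 1300
R is equidistant from B and C (both at squared distance 52), and every other site is strictly farther — so R lies on the B–C Voronoi edge.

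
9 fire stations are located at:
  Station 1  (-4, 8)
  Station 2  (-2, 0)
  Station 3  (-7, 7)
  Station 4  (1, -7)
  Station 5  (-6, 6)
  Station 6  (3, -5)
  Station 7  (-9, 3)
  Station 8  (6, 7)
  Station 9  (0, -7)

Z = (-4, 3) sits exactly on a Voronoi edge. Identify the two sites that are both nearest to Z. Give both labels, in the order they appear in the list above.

Squared distances from Z to each site:
d²(Z, Station 1) = 0 + 25 = 25
d²(Z, Station 2) = 4 + 9 = 13
d²(Z, Station 3) = 9 + 16 = 25
d²(Z, Station 4) = 25 + 100 = 125
d²(Z, Station 5) = 4 + 9 = 13
d²(Z, Station 6) = 49 + 64 = 113
d²(Z, Station 7) = 25 + 0 = 25
d²(Z, Station 8) = 100 + 16 = 116
d²(Z, Station 9) = 16 + 100 = 116
Z is equidistant from Station 2 and Station 5 (both at squared distance 13), and every other site is strictly farther — so Z lies on the Station 2–Station 5 Voronoi edge.

Station 2 and Station 5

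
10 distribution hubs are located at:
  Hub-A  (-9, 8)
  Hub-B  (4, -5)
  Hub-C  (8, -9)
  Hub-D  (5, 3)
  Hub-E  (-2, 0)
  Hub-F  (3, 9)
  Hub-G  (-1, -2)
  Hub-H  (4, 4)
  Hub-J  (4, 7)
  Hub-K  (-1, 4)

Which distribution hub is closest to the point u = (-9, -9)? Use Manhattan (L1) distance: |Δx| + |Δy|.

Hub-G

d(u, Hub-A) = |-9−(-9)| + |-9−8| = 0 + 17 = 17
d(u, Hub-B) = |-9−4| + |-9−(-5)| = 13 + 4 = 17
d(u, Hub-C) = |-9−8| + |-9−(-9)| = 17 + 0 = 17
d(u, Hub-D) = |-9−5| + |-9−3| = 14 + 12 = 26
d(u, Hub-E) = |-9−(-2)| + |-9−0| = 7 + 9 = 16
d(u, Hub-F) = |-9−3| + |-9−9| = 12 + 18 = 30
d(u, Hub-G) = |-9−(-1)| + |-9−(-2)| = 8 + 7 = 15
d(u, Hub-H) = |-9−4| + |-9−4| = 13 + 13 = 26
d(u, Hub-J) = |-9−4| + |-9−7| = 13 + 16 = 29
d(u, Hub-K) = |-9−(-1)| + |-9−4| = 8 + 13 = 21
The smallest is to Hub-G, so u lies in the Voronoi region of Hub-G.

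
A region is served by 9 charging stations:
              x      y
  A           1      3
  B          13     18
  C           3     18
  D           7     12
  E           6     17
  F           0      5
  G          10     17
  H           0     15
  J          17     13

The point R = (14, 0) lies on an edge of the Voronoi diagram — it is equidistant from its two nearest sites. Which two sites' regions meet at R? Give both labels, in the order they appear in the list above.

Squared distances from R to each site:
|RA|² = (14−1)² + (0−3)² = 169 + 9 = 178
|RB|² = (14−13)² + (0−18)² = 1 + 324 = 325
|RC|² = (14−3)² + (0−18)² = 121 + 324 = 445
|RD|² = (14−7)² + (0−12)² = 49 + 144 = 193
|RE|² = (14−6)² + (0−17)² = 64 + 289 = 353
|RF|² = (14−0)² + (0−5)² = 196 + 25 = 221
|RG|² = (14−10)² + (0−17)² = 16 + 289 = 305
|RH|² = (14−0)² + (0−15)² = 196 + 225 = 421
|RJ|² = (14−17)² + (0−13)² = 9 + 169 = 178
R is equidistant from A and J (both at squared distance 178), and every other site is strictly farther — so R lies on the A–J Voronoi edge.

A and J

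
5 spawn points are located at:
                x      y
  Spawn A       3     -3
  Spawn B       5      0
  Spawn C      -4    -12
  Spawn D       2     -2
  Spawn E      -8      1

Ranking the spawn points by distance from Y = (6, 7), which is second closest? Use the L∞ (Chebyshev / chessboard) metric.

d(Y, Spawn A) = max(3, 10) = 10
d(Y, Spawn B) = max(1, 7) = 7
d(Y, Spawn C) = max(10, 19) = 19
d(Y, Spawn D) = max(4, 9) = 9
d(Y, Spawn E) = max(14, 6) = 14
Sorted ascending: Spawn B, Spawn D, Spawn A, … — the second-nearest is Spawn D.

Spawn D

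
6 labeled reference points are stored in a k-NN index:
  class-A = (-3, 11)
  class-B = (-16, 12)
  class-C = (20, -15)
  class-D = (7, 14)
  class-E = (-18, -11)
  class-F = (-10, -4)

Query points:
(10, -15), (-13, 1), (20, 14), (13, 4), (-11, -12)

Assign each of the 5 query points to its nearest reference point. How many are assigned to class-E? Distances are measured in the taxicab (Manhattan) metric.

(10, -15) — d to each: class-A:39, class-B:53, class-C:10, class-D:32, class-E:32, class-F:31 → nearest is class-C
(-13, 1) — d to each: class-A:20, class-B:14, class-C:49, class-D:33, class-E:17, class-F:8 → nearest is class-F
(20, 14) — d to each: class-A:26, class-B:38, class-C:29, class-D:13, class-E:63, class-F:48 → nearest is class-D
(13, 4) — d to each: class-A:23, class-B:37, class-C:26, class-D:16, class-E:46, class-F:31 → nearest is class-D
(-11, -12) — d to each: class-A:31, class-B:29, class-C:34, class-D:44, class-E:8, class-F:9 → nearest is class-E
1 of the 5 points has class-E as nearest.

1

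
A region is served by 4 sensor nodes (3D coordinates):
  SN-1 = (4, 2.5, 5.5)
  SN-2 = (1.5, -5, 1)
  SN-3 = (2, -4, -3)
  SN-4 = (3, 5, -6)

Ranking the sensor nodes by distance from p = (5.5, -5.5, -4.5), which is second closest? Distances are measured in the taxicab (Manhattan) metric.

d(p, SN-1) = |5.5−4| + |-5.5−2.5| + |-4.5−5.5| = 1.5 + 8 + 10 = 19.5
d(p, SN-2) = |5.5−1.5| + |-5.5−(-5)| + |-4.5−1| = 4 + 0.5 + 5.5 = 10
d(p, SN-3) = |5.5−2| + |-5.5−(-4)| + |-4.5−(-3)| = 3.5 + 1.5 + 1.5 = 6.5
d(p, SN-4) = |5.5−3| + |-5.5−5| + |-4.5−(-6)| = 2.5 + 10.5 + 1.5 = 14.5
Sorted ascending: SN-3, SN-2, SN-4, … — the second-nearest is SN-2.

SN-2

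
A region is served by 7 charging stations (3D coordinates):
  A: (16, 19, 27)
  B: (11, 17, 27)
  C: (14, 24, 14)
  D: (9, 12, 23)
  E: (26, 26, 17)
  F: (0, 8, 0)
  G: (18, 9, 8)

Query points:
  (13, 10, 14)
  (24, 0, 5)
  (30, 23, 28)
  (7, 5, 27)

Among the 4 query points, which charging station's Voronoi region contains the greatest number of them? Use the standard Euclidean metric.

G

(13, 10, 14) — d² to each: A:259, B:222, C:197, D:101, E:434, F:369, G:62 → nearest is G
(24, 0, 5) — d² to each: A:909, B:942, C:757, D:693, E:824, F:665, G:126 → nearest is G
(30, 23, 28) — d² to each: A:213, B:398, C:453, D:587, E:146, F:1909, G:740 → nearest is E
(7, 5, 27) — d² to each: A:277, B:160, C:579, D:69, E:902, F:787, G:498 → nearest is D
Tally — D:1, E:1, G:2. G captures the most (2).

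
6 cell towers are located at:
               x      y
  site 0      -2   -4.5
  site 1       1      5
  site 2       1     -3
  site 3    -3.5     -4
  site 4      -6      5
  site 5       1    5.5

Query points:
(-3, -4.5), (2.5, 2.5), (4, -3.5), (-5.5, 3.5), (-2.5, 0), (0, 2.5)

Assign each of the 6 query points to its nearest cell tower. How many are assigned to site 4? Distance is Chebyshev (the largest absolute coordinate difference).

1

(-3, -4.5) — d to each: site 0:1, site 1:9.5, site 2:4, site 3:0.5, site 4:9.5, site 5:10 → nearest is site 3
(2.5, 2.5) — d to each: site 0:7, site 1:2.5, site 2:5.5, site 3:6.5, site 4:8.5, site 5:3 → nearest is site 1
(4, -3.5) — d to each: site 0:6, site 1:8.5, site 2:3, site 3:7.5, site 4:10, site 5:9 → nearest is site 2
(-5.5, 3.5) — d to each: site 0:8, site 1:6.5, site 2:6.5, site 3:7.5, site 4:1.5, site 5:6.5 → nearest is site 4
(-2.5, 0) — d to each: site 0:4.5, site 1:5, site 2:3.5, site 3:4, site 4:5, site 5:5.5 → nearest is site 2
(0, 2.5) — d to each: site 0:7, site 1:2.5, site 2:5.5, site 3:6.5, site 4:6, site 5:3 → nearest is site 1
1 of the 6 points has site 4 as nearest.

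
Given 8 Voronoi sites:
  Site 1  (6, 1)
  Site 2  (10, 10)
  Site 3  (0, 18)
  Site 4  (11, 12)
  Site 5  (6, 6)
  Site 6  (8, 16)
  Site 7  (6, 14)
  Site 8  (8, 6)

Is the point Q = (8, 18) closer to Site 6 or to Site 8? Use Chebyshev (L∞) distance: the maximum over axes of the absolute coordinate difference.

Site 6

d(Q, Site 6) = max(0, 2) = 2
d(Q, Site 8) = max(0, 12) = 12
2 < 12, so Site 6 is closer.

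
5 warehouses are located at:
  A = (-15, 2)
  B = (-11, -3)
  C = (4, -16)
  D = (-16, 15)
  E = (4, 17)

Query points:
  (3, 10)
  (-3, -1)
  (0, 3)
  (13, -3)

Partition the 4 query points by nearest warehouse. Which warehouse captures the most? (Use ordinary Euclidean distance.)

(3, 10) — d² to each: A:388, B:365, C:677, D:386, E:50 → nearest is E
(-3, -1) — d² to each: A:153, B:68, C:274, D:425, E:373 → nearest is B
(0, 3) — d² to each: A:226, B:157, C:377, D:400, E:212 → nearest is B
(13, -3) — d² to each: A:809, B:576, C:250, D:1165, E:481 → nearest is C
Tally — B:2, C:1, E:1. B captures the most (2).

B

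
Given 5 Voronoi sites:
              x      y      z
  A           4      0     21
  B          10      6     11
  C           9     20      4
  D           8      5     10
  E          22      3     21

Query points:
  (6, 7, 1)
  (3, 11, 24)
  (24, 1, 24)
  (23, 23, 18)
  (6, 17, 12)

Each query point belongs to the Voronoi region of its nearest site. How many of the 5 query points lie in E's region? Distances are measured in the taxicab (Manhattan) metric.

(6, 7, 1) — d to each: A:29, B:15, C:19, D:13, E:40 → nearest is D
(3, 11, 24) — d to each: A:15, B:25, C:35, D:25, E:30 → nearest is A
(24, 1, 24) — d to each: A:24, B:32, C:54, D:34, E:7 → nearest is E
(23, 23, 18) — d to each: A:45, B:37, C:31, D:41, E:24 → nearest is E
(6, 17, 12) — d to each: A:28, B:16, C:14, D:16, E:39 → nearest is C
2 of the 5 points have E as nearest.

2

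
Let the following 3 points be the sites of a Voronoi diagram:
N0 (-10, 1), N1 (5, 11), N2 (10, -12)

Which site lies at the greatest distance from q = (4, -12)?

Since √ is increasing, it suffices to compare squared distances:
|qN0|² = (4−(-10))² + (-12−1)² = 196 + 169 = 365
|qN1|² = (4−5)² + (-12−11)² = 1 + 529 = 530
|qN2|² = (4−10)² + (-12−(-12))² = 36 + 0 = 36
The largest is to N1.

N1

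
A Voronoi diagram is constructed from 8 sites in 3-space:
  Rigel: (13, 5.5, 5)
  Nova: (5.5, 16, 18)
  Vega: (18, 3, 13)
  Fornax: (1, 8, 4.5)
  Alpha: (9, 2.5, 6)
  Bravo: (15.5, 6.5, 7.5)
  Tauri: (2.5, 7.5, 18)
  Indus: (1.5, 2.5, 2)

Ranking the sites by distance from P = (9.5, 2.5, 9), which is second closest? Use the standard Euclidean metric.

Compare squared distances (the ordering matches that of the actual distances):
d²(P, Rigel) = 12.25 + 9 + 16 = 37.25
d²(P, Nova) = 16 + 182.25 + 81 = 279.25
d²(P, Vega) = 72.25 + 0.25 + 16 = 88.5
d²(P, Fornax) = 72.25 + 30.25 + 20.25 = 122.75
d²(P, Alpha) = 0.25 + 0 + 9 = 9.25
d²(P, Bravo) = 36 + 16 + 2.25 = 54.25
d²(P, Tauri) = 49 + 25 + 81 = 155
d²(P, Indus) = 64 + 0 + 49 = 113
Sorted ascending: Alpha, Rigel, Bravo, … — the second-nearest is Rigel.

Rigel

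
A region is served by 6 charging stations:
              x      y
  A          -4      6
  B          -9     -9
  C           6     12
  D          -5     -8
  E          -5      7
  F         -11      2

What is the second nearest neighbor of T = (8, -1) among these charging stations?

A

Compare squared distances (the ordering matches that of the actual distances):
|TA|² = (8−(-4))² + (-1−6)² = 144 + 49 = 193
|TB|² = (8−(-9))² + (-1−(-9))² = 289 + 64 = 353
|TC|² = (8−6)² + (-1−12)² = 4 + 169 = 173
|TD|² = (8−(-5))² + (-1−(-8))² = 169 + 49 = 218
|TE|² = (8−(-5))² + (-1−7)² = 169 + 64 = 233
|TF|² = (8−(-11))² + (-1−2)² = 361 + 9 = 370
Sorted ascending: C, A, D, … — the second-nearest is A.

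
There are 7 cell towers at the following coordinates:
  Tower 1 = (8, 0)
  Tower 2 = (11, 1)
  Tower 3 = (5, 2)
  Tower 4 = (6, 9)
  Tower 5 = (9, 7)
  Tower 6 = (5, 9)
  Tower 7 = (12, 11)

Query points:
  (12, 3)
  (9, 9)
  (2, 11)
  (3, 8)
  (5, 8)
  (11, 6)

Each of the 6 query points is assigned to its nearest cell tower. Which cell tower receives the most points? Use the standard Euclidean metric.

(12, 3) — d² to each: Tower 1:25, Tower 2:5, Tower 3:50, Tower 4:72, Tower 5:25, Tower 6:85, Tower 7:64 → nearest is Tower 2
(9, 9) — d² to each: Tower 1:82, Tower 2:68, Tower 3:65, Tower 4:9, Tower 5:4, Tower 6:16, Tower 7:13 → nearest is Tower 5
(2, 11) — d² to each: Tower 1:157, Tower 2:181, Tower 3:90, Tower 4:20, Tower 5:65, Tower 6:13, Tower 7:100 → nearest is Tower 6
(3, 8) — d² to each: Tower 1:89, Tower 2:113, Tower 3:40, Tower 4:10, Tower 5:37, Tower 6:5, Tower 7:90 → nearest is Tower 6
(5, 8) — d² to each: Tower 1:73, Tower 2:85, Tower 3:36, Tower 4:2, Tower 5:17, Tower 6:1, Tower 7:58 → nearest is Tower 6
(11, 6) — d² to each: Tower 1:45, Tower 2:25, Tower 3:52, Tower 4:34, Tower 5:5, Tower 6:45, Tower 7:26 → nearest is Tower 5
Tally — Tower 2:1, Tower 5:2, Tower 6:3. Tower 6 captures the most (3).

Tower 6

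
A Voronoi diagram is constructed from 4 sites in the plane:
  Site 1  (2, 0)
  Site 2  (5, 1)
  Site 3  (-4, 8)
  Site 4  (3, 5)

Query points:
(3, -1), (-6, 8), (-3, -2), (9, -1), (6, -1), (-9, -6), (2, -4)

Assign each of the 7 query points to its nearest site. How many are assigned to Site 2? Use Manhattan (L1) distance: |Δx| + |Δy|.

(3, -1) — d to each: Site 1:2, Site 2:4, Site 3:16, Site 4:6 → nearest is Site 1
(-6, 8) — d to each: Site 1:16, Site 2:18, Site 3:2, Site 4:12 → nearest is Site 3
(-3, -2) — d to each: Site 1:7, Site 2:11, Site 3:11, Site 4:13 → nearest is Site 1
(9, -1) — d to each: Site 1:8, Site 2:6, Site 3:22, Site 4:12 → nearest is Site 2
(6, -1) — d to each: Site 1:5, Site 2:3, Site 3:19, Site 4:9 → nearest is Site 2
(-9, -6) — d to each: Site 1:17, Site 2:21, Site 3:19, Site 4:23 → nearest is Site 1
(2, -4) — d to each: Site 1:4, Site 2:8, Site 3:18, Site 4:10 → nearest is Site 1
2 of the 7 points have Site 2 as nearest.

2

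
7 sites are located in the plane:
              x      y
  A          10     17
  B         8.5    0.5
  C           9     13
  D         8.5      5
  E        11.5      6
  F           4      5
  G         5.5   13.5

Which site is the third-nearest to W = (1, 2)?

D

Since √ is increasing, it suffices to compare squared distances:
|WA|² = 81 + 225 = 306
|WB|² = 56.25 + 2.25 = 58.5
|WC|² = 64 + 121 = 185
|WD|² = 56.25 + 9 = 65.25
|WE|² = 110.25 + 16 = 126.25
|WF|² = 9 + 9 = 18
|WG|² = 20.25 + 132.25 = 152.5
Sorted ascending: F, B, D, E, … — the third-nearest is D.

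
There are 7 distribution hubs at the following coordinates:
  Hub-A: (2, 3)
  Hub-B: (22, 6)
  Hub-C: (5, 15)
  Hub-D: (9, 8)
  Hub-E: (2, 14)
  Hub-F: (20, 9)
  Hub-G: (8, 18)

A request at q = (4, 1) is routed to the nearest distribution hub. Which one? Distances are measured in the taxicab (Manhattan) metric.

d(q, Hub-A) = |4−2| + |1−3| = 2 + 2 = 4
d(q, Hub-B) = |4−22| + |1−6| = 18 + 5 = 23
d(q, Hub-C) = |4−5| + |1−15| = 1 + 14 = 15
d(q, Hub-D) = |4−9| + |1−8| = 5 + 7 = 12
d(q, Hub-E) = |4−2| + |1−14| = 2 + 13 = 15
d(q, Hub-F) = |4−20| + |1−9| = 16 + 8 = 24
d(q, Hub-G) = |4−8| + |1−18| = 4 + 17 = 21
Hub-A is nearest.

Hub-A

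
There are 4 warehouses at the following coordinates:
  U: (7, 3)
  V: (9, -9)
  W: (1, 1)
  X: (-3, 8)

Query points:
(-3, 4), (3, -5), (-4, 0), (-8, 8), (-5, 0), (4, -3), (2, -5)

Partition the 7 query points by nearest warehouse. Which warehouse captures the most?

(-3, 4) — d² to each: U:101, V:313, W:25, X:16 → nearest is X
(3, -5) — d² to each: U:80, V:52, W:40, X:205 → nearest is W
(-4, 0) — d² to each: U:130, V:250, W:26, X:65 → nearest is W
(-8, 8) — d² to each: U:250, V:578, W:130, X:25 → nearest is X
(-5, 0) — d² to each: U:153, V:277, W:37, X:68 → nearest is W
(4, -3) — d² to each: U:45, V:61, W:25, X:170 → nearest is W
(2, -5) — d² to each: U:89, V:65, W:37, X:194 → nearest is W
Tally — W:5, X:2. W captures the most (5).

W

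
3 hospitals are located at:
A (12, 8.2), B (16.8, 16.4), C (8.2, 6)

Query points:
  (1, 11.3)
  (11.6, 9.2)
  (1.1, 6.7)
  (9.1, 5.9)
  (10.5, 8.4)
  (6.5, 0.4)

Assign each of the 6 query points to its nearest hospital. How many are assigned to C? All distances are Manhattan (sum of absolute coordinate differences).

(1, 11.3) — d to each: A:14.1, B:20.9, C:12.5 → nearest is C
(11.6, 9.2) — d to each: A:1.4, B:12.4, C:6.6 → nearest is A
(1.1, 6.7) — d to each: A:12.4, B:25.4, C:7.8 → nearest is C
(9.1, 5.9) — d to each: A:5.2, B:18.2, C:1 → nearest is C
(10.5, 8.4) — d to each: A:1.7, B:14.3, C:4.7 → nearest is A
(6.5, 0.4) — d to each: A:13.3, B:26.3, C:7.3 → nearest is C
4 of the 6 points have C as nearest.

4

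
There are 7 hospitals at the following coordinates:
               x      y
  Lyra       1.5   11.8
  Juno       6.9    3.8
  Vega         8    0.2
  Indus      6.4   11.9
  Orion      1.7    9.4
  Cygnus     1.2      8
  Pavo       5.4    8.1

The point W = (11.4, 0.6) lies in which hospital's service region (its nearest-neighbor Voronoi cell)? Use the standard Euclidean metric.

Squared Euclidean distances:
d²(W, Lyra) = (11.4−1.5)² + (0.6−11.8)² = 98.01 + 125.44 = 223.45
d²(W, Juno) = (11.4−6.9)² + (0.6−3.8)² = 20.25 + 10.24 = 30.49
d²(W, Vega) = (11.4−8)² + (0.6−0.2)² = 11.56 + 0.16 = 11.72
d²(W, Indus) = (11.4−6.4)² + (0.6−11.9)² = 25 + 127.69 = 152.69
d²(W, Orion) = (11.4−1.7)² + (0.6−9.4)² = 94.09 + 77.44 = 171.53
d²(W, Cygnus) = (11.4−1.2)² + (0.6−8)² = 104.04 + 54.76 = 158.8
d²(W, Pavo) = (11.4−5.4)² + (0.6−8.1)² = 36 + 56.25 = 92.25
Minimum is at Vega.

Vega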